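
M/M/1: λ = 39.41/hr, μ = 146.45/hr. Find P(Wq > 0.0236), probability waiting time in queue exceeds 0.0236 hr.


ρ = 39.41/146.45 = 0.2691
P(Wq > t) = ρ·e^{−(μ−λ)t} = 0.2691·e^{−2.5261}
= 0.2691·0.079967 = 0.021519

Final: 0.021519


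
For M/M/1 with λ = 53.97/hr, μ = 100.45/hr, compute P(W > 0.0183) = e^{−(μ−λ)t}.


W ~ Exponential(μ−λ) for M/M/1.
μ − λ = 100.45 − 53.97 = 46.4800
P(W > t) = e^{−(μ−λ)t} = e^{−0.8506} = 0.427165

Final: 0.427165


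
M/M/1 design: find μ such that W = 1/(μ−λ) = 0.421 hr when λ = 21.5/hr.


W = 1/(μ−λ) ⇒ μ − λ = 1/W = 1/0.421 = 2.3753
μ = λ + 1/W = 21.5 + 2.3753 = 23.8753 per hr

Final: 23.8753 /hr


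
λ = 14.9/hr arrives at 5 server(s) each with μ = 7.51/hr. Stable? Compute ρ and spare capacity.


Total capacity cμ = 5·7.51 = 37.55/hr
ρ = λ/(cμ) = 14.9/37.55 = 0.3968
Stable ⇔ ρ < 1: YES
Spare capacity = cμ − λ = 37.55 − 14.9 = 22.65/hr

Final: ρ = 0.3968; stable; margin = 22.65/hr


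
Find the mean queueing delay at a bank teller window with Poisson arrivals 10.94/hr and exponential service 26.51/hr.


ρ = 10.94/26.51 = 0.4127
Wq = ρ/(μ−λ) = 0.4127/(26.51 − 10.94) = 0.4127/15.57 = 0.02650 hr

Final: 0.02650 hr


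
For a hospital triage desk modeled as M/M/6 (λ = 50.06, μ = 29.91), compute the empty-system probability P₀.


a = λ/μ = 50.06/29.91 = 1.6737; ρ = a/c = 0.2789
Σ_{k=0}^{5} a^k/k! (terms k=0..5) = 1.00000 + 1.67369 + 1.40062 + 0.78140 + 0.32695 + 0.10944 = 5.29210
Tail: a^6/(6!(1−ρ)) = 21.98096/(720·0.7211) = 0.04234
P₀ = 1/(5.29210 + 0.04234) = 1/5.33444 = 0.187461

Final: 0.187461


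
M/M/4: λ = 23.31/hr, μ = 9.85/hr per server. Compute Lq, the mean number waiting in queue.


a = λ/μ = 2.3665; ρ = a/4 = 0.5916
P₀ = 0.086389
Lq = P₀·a^c·ρ / (c!·(1−ρ)²) = 0.086389·31.36347·0.5916/(24·0.16677)
= 0.40050

Final: 0.40050


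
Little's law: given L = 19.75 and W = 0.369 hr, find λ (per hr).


λ = L/W = 19.75/0.369 = 53.5230 /hr

Final: 53.5230 /hr


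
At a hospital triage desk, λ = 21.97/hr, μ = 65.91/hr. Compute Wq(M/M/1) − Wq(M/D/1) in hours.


ρ = 21.97/65.91 = 0.3333
Wq(M/M/1) = ρ/(μ−λ) = 0.3333/43.94 = 0.007586 hr
Wq(M/D/1) = ρ/(2(μ−λ)) = 0.003793 hr
Savings = 0.007586 − 0.003793 = 0.003793 hr

Final: 0.003793 hr


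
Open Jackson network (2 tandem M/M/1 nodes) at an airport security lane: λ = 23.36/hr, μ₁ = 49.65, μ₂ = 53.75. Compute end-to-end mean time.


Each node sees arrival rate λ = 23.36/hr (tandem ⇒ throughput preserved).
W₁ = 1/(μ₁−λ) = 1/(49.65−23.36) = 0.03804 hr
W₂ = 1/(μ₂−λ) = 1/(53.75−23.36) = 0.03291 hr
W_total = W₁ + W₂ = 0.03804 + 0.03291 = 0.07094 hr

Final: 0.07094 hr


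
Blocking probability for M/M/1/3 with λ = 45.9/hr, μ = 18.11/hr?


ρ = λ/μ = 45.9/18.11 = 2.5345
P_K = (1−ρ)ρ^K/(1−ρ^(K+1)) = (-1.5345·16.281061)/(1 − 41.264534)
= -24.983473/-40.264534 = 0.620483

Final: 0.620483


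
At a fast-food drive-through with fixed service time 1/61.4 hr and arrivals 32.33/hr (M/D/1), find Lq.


ρ = 32.33/61.4 = 0.5265
M/D/1: Lq = ρ²/(2(1−ρ)) = 0.2773/(2·0.4735) = 0.29280

Final: 0.29280


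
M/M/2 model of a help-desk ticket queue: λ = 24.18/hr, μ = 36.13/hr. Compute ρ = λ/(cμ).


ρ = λ/(cμ) = 24.18/(2·36.13) = 24.18/72.26 = 0.3346

Final: 0.3346


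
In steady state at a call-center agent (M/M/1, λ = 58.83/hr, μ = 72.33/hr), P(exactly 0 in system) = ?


ρ = 58.83/72.33 = 0.8134
P_n = (1−ρ)·ρ^n = (1 − 0.8134)·0.8134^0 = 0.1866·1.000000 = 0.186645

Final: 0.186645


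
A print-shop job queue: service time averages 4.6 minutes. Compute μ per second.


μ = 1/(service time) in consistent units.
1 second = 0.0166667 min, so μ = 0.0166667/4.6 = 0.003623 per second

Final: 0.003623 /sec


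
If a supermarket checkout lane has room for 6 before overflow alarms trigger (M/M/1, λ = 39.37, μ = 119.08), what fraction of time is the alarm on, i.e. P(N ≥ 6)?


ρ = 39.37/119.08 = 0.3306
P(N ≥ n) = ρ^n = 0.3306^6 = 0.001306

Final: 0.001306


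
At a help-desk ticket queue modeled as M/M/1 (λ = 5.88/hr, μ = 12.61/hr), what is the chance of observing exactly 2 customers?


ρ = 5.88/12.61 = 0.4663
P_n = (1−ρ)·ρ^n = (1 − 0.4663)·0.4663^2 = 0.5337·0.217433 = 0.116044

Final: 0.116044


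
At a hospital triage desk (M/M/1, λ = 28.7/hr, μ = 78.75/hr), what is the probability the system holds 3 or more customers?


ρ = 28.7/78.75 = 0.3644
P(N ≥ n) = ρ^n = 0.3644^3 = 0.048405

Final: 0.048405


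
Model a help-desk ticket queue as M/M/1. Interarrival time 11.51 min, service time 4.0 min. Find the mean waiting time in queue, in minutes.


λ = 60/11.51 = 5.2129 /hr
μ = 60/4.0 = 15.0000 /hr
ρ = λ/μ = 5.2129/15.0000 = 0.3475
Wq = ρ/(μ−λ) = 0.3475/(15.0000−5.2129) = 0.03551 hr
In minutes: 0.03551·60 = 2.130 min

Final: 2.130 min


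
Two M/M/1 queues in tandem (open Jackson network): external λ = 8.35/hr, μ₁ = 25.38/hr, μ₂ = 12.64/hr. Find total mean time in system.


Each node sees arrival rate λ = 8.35/hr (tandem ⇒ throughput preserved).
W₁ = 1/(μ₁−λ) = 1/(25.38−8.35) = 0.05872 hr
W₂ = 1/(μ₂−λ) = 1/(12.64−8.35) = 0.23310 hr
W_total = W₁ + W₂ = 0.05872 + 0.23310 = 0.29182 hr

Final: 0.29182 hr


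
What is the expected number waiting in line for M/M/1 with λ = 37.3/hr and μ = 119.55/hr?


ρ = 37.3/119.55 = 0.3120
Lq = ρ²/(1−ρ) = 0.09735/0.6880 = 0.1415

Final: 0.1415


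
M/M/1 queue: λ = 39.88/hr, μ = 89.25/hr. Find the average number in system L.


ρ = λ/μ = 39.88/89.25 = 0.4468
L = ρ/(1−ρ) = 0.4468/(1 − 0.4468) = 0.4468/0.5532 = 0.8078

Final: 0.8078


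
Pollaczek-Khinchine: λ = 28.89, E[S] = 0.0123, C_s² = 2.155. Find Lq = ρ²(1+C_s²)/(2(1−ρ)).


ρ = λ·E[S] = 28.89·0.0123 = 0.3553
Lq = ρ²(1+C_s²)/(2(1−ρ)) = 0.1263·(1+2.155)/(2·0.6447)
= 0.1263·3.1550/1.2893 = 0.30899

Final: 0.30899


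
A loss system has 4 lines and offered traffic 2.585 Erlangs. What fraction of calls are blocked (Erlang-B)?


B(c,a) = (a^c/c!) / Σ_{k=0}^{c} a^k/k!
a^4/4! = 1.860505
Σ terms (k=0..4): 1.00000 + 2.58500 + 3.34111 + 2.87893 + 1.86051 = 11.665543
B = 1.860505/11.665543 = 0.159487

Final: 0.159487


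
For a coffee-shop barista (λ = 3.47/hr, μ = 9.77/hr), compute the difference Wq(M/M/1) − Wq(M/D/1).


ρ = 3.47/9.77 = 0.3552
Wq(M/M/1) = ρ/(μ−λ) = 0.3552/6.30 = 0.05638 hr
Wq(M/D/1) = ρ/(2(μ−λ)) = 0.02819 hr
Savings = 0.05638 − 0.02819 = 0.02819 hr

Final: 0.02819 hr


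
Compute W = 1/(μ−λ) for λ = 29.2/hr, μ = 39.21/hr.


W = 1/(μ−λ) = 1/(39.21 − 29.2) = 1/10.01 = 0.09990 hr

Final: 0.09990 hr


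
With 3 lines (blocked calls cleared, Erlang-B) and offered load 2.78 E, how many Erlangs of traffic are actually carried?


B(3,2.78) = 0.319004 (Erlang-B)
Carried load = a(1 − B) = 2.78·(1 − 0.319004) = 2.78·0.680996 = 1.8932 E

Final: 1.8932 Erlangs


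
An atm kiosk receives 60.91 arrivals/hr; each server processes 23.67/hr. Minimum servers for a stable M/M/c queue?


Stability requires cμ > λ ⇔ c > λ/μ.
λ/μ = 60.91/23.67 = 2.5733
Minimum integer c = ⌊2.5733⌋ + 1 = 3
Check: 3·23.67 = 71.01 > 60.91, while 2·23.67 = 47.34 ≤ 60.91

Final: 3 servers


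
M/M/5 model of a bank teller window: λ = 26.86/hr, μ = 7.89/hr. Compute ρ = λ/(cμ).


ρ = λ/(cμ) = 26.86/(5·7.89) = 26.86/39.45 = 0.6809

Final: 0.6809


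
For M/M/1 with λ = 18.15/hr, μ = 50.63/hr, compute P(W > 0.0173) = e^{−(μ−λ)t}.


W ~ Exponential(μ−λ) for M/M/1.
μ − λ = 50.63 − 18.15 = 32.4800
P(W > t) = e^{−(μ−λ)t} = e^{−0.5619} = 0.570123

Final: 0.570123


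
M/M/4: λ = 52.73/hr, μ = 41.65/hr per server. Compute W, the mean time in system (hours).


a = 1.2660; ρ = 0.3165; P₀ = 0.280721
Lq = P₀·a^c·ρ/(c!(1−ρ)²) = 0.02036
Wq = Lq/λ = 0.02036/52.73 = 0.0003861 hr
W = Wq + 1/μ = 0.0003861 + 0.02401 = 0.02440 hr

Final: 0.02440 hr


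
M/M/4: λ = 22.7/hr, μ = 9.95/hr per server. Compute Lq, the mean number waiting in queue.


a = λ/μ = 2.2814; ρ = a/4 = 0.5704
P₀ = 0.095329
Lq = P₀·a^c·ρ / (c!·(1−ρ)²) = 0.095329·27.09013·0.5704/(24·0.18460)
= 0.33246

Final: 0.33246


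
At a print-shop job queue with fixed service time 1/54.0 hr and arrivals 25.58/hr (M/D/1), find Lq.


ρ = 25.58/54.0 = 0.4737
M/D/1: Lq = ρ²/(2(1−ρ)) = 0.2244/(2·0.5263) = 0.21318

Final: 0.21318


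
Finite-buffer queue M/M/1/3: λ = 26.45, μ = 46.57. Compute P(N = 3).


ρ = λ/μ = 26.45/46.57 = 0.5680
P_K = (1−ρ)ρ^K/(1−ρ^(K+1)) = (0.4320·0.183214)/(1 − 0.104059)
= 0.079155/0.895941 = 0.088349

Final: 0.088349


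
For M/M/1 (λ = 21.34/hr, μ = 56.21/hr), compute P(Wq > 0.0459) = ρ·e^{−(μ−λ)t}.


ρ = 21.34/56.21 = 0.3796
P(Wq > t) = ρ·e^{−(μ−λ)t} = 0.3796·e^{−1.6005}
= 0.3796·0.201789 = 0.076609

Final: 0.076609


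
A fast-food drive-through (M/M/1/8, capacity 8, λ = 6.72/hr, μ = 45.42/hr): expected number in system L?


ρ = 6.72/45.42 = 0.1480
L = ρ[1 − (K+1)ρ^K + Kρ^(K+1)] / [(1−ρ)(1−ρ^(K+1))]
Numerator: 0.1480·(1 − 9·0.0000002296 + 8·0.00000003397) = 0.147952
Denominator: (0.8520)·(1.000000) = 0.852048
L = 0.147952/0.852048 = 0.1736

Final: 0.1736


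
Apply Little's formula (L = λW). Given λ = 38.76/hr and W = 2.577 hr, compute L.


L = λW = 38.76·2.577 = 99.8845

Final: 99.8845


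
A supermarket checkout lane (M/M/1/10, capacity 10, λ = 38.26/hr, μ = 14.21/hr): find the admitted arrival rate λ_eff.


ρ = 2.6925; P_K = (1−ρ)ρ^10/(1−ρ^11) = 0.628605
λ_eff = λ(1 − P_K) = 38.26·(1 − 0.628605) = 38.26·0.371395 = 14.2096 /hr

Final: 14.2096 /hr


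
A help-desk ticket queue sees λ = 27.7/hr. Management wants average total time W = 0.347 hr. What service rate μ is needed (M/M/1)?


W = 1/(μ−λ) ⇒ μ − λ = 1/W = 1/0.347 = 2.8818
μ = λ + 1/W = 27.7 + 2.8818 = 30.5818 per hr

Final: 30.5818 /hr


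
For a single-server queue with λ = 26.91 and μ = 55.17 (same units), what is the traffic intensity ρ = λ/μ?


ρ = λ/μ = 26.91/55.17 = 0.4878

Final: 0.4878


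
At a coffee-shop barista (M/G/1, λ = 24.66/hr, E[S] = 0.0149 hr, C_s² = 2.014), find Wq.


ρ = λ·E[S] = 24.66·0.0149 = 0.3674
E[S²] = E[S]²(1+C_s²) = 0.0149²·(1+2.014) = 0.0006691
Wq = λ·E[S²]/(2(1−ρ)) = 24.66·0.0006691/(2·0.6326) = 0.01304 hr

Final: 0.01304 hr


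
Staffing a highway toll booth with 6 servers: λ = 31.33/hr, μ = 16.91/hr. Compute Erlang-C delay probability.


a = λ/μ = 1.8527; ρ = a/6 = 0.3088
P₀ = 0.156660 (from M/M/c formula)
C(c,a) = [a^c/(c!(1−ρ))]·P₀ = [40.44834/(720·0.6912)]·0.156660
= 0.08128·0.156660 = 0.012733

Final: 0.012733


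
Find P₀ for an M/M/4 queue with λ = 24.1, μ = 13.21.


a = λ/μ = 24.1/13.21 = 1.8244; ρ = a/c = 0.4561
Σ_{k=0}^{3} a^k/k! (terms k=0..3) = 1.00000 + 1.82438 + 1.66417 + 1.01203 = 5.50057
Tail: a^4/(4!(1−ρ)) = 11.07789/(24·0.5439) = 0.84864
P₀ = 1/(5.50057 + 0.84864) = 1/6.34921 = 0.157500

Final: 0.157500


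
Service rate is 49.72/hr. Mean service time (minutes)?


Mean service time = 1/μ = 1/49.72 hour = 0.02011 hour
In minutes: 0.02011 × 60 = 1.2068 min

Final: 1.2068 min


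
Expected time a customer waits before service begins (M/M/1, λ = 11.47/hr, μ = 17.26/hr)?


ρ = 11.47/17.26 = 0.6645
Wq = ρ/(μ−λ) = 0.6645/(17.26 − 11.47) = 0.6645/5.79 = 0.1148 hr

Final: 0.1148 hr


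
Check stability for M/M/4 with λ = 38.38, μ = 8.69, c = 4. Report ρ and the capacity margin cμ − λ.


Total capacity cμ = 4·8.69 = 34.76/hr
ρ = λ/(cμ) = 38.38/34.76 = 1.1041
Stable ⇔ ρ < 1: NO
Spare capacity = cμ − λ = 34.76 − 38.38 = -3.62/hr

Final: ρ = 1.1041; unstable; margin = -3.62/hr


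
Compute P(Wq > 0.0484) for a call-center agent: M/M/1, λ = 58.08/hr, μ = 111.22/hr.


ρ = 58.08/111.22 = 0.5222
P(Wq > t) = ρ·e^{−(μ−λ)t} = 0.5222·e^{−2.5720}
= 0.5222·0.076384 = 0.039889

Final: 0.039889


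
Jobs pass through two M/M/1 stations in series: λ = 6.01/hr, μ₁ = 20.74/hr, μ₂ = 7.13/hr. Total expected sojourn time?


Each node sees arrival rate λ = 6.01/hr (tandem ⇒ throughput preserved).
W₁ = 1/(μ₁−λ) = 1/(20.74−6.01) = 0.06789 hr
W₂ = 1/(μ₂−λ) = 1/(7.13−6.01) = 0.89286 hr
W_total = W₁ + W₂ = 0.06789 + 0.89286 = 0.96075 hr

Final: 0.96075 hr


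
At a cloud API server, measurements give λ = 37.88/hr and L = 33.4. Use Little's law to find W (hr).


W = L/λ = 33.4/37.88 = 0.8817 hr

Final: 0.8817 hr


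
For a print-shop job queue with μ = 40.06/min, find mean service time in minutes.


Mean service time = 1/μ = 1/40.06 minute = 0.02496 minute
In minutes: 0.02496 × 1 = 0.02496 min

Final: 0.02496 min


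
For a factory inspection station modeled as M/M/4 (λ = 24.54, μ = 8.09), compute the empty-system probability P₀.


a = λ/μ = 24.54/8.09 = 3.0334; ρ = a/c = 0.7583
Σ_{k=0}^{3} a^k/k! (terms k=0..3) = 1.00000 + 3.03337 + 4.60068 + 4.65186 = 13.28592
Tail: a^4/(4!(1−ρ)) = 84.66505/(24·0.2417) = 14.59804
P₀ = 1/(13.28592 + 14.59804) = 1/27.88396 = 0.035863

Final: 0.035863


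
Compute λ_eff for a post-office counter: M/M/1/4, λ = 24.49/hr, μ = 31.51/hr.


ρ = 0.7772; P_K = (1−ρ)ρ^4/(1−ρ^5) = 0.113473
λ_eff = λ(1 − P_K) = 24.49·(1 − 0.113473) = 24.49·0.886527 = 21.7110 /hr

Final: 21.7110 /hr


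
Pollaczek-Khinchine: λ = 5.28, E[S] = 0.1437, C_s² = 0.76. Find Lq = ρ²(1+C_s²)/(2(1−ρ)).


ρ = λ·E[S] = 5.28·0.1437 = 0.7587
Lq = ρ²(1+C_s²)/(2(1−ρ)) = 0.5757·(1+0.76)/(2·0.2413)
= 0.5757·1.7600/0.4825 = 2.09977

Final: 2.09977


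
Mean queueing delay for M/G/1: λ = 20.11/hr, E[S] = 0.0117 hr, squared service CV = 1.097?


ρ = λ·E[S] = 20.11·0.0117 = 0.2353
E[S²] = E[S]²(1+C_s²) = 0.0117²·(1+1.097) = 0.0002871
Wq = λ·E[S²]/(2(1−ρ)) = 20.11·0.0002871/(2·0.7647) = 0.003774 hr

Final: 0.003774 hr


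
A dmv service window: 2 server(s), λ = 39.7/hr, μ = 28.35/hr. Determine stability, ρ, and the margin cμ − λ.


Total capacity cμ = 2·28.35 = 56.70/hr
ρ = λ/(cμ) = 39.7/56.70 = 0.7002
Stable ⇔ ρ < 1: YES
Spare capacity = cμ − λ = 56.70 − 39.7 = 17.00/hr

Final: ρ = 0.7002; stable; margin = 17.00/hr


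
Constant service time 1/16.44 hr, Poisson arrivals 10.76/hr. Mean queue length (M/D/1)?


ρ = 10.76/16.44 = 0.6545
M/D/1: Lq = ρ²/(2(1−ρ)) = 0.4284/(2·0.3455) = 0.61993

Final: 0.61993


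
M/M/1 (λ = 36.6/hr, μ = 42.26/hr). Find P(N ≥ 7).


ρ = 36.6/42.26 = 0.8661
P(N ≥ n) = ρ^n = 0.8661^7 = 0.365478

Final: 0.365478


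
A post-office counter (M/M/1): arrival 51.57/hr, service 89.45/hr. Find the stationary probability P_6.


ρ = 51.57/89.45 = 0.5765
P_n = (1−ρ)·ρ^n = (1 − 0.5765)·0.5765^6 = 0.4235·0.036720 = 0.015550

Final: 0.015550


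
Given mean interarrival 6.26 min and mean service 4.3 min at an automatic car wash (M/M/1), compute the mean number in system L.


λ = 60/6.26 = 9.5847 /hr
μ = 60/4.3 = 13.9535 /hr
ρ = λ/μ = 9.5847/13.9535 = 0.6869
L = ρ/(1−ρ) = 0.6869/0.3131 = 2.1939

Final: 2.1939


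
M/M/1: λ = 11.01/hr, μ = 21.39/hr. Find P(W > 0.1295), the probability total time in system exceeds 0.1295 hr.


W ~ Exponential(μ−λ) for M/M/1.
μ − λ = 21.39 − 11.01 = 10.3800
P(W > t) = e^{−(μ−λ)t} = e^{−1.3442} = 0.260746

Final: 0.260746


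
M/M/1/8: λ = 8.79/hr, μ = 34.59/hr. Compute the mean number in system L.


ρ = 8.79/34.59 = 0.2541
L = ρ[1 − (K+1)ρ^K + Kρ^(K+1)] / [(1−ρ)(1−ρ^(K+1))]
Numerator: 0.2541·(1 − 9·0.00001739 + 8·0.000004419) = 0.254089
Denominator: (0.7459)·(0.999996) = 0.745877
L = 0.254089/0.745877 = 0.3407

Final: 0.3407


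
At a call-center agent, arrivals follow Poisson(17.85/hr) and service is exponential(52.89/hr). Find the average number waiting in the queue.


ρ = 17.85/52.89 = 0.3375
Lq = ρ²/(1−ρ) = 0.1139/0.6625 = 0.1719

Final: 0.1719


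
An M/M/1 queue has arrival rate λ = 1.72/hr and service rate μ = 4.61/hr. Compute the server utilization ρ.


ρ = λ/μ = 1.72/4.61 = 0.3731

Final: 0.3731


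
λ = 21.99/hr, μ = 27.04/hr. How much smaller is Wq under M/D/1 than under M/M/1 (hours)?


ρ = 21.99/27.04 = 0.8132
Wq(M/M/1) = ρ/(μ−λ) = 0.8132/5.05 = 0.16104 hr
Wq(M/D/1) = ρ/(2(μ−λ)) = 0.08052 hr
Savings = 0.16104 − 0.08052 = 0.08052 hr

Final: 0.08052 hr


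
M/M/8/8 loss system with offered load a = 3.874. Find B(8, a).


B(c,a) = (a^c/c!) / Σ_{k=0}^{c} a^k/k!
a^8/8! = 1.258219
Σ terms (k=0..8): 1.00000 + 3.87400 + 7.50394 + 9.69009 + 9.38485 + 7.27138 + 4.69489 + 2.59828 + 1.25822 = 47.275643
B = 1.258219/47.275643 = 0.026615

Final: 0.026615


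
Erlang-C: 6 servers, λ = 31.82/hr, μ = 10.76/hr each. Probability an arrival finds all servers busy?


a = λ/μ = 2.9572; ρ = a/6 = 0.4929
P₀ = 0.051168 (from M/M/c formula)
C(c,a) = [a^c/(c!(1−ρ))]·P₀ = [668.84799/(720·0.5071)]·0.051168
= 1.83181·0.051168 = 0.093730

Final: 0.093730


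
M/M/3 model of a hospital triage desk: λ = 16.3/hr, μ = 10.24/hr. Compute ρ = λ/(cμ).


ρ = λ/(cμ) = 16.3/(3·10.24) = 16.3/30.72 = 0.5306

Final: 0.5306


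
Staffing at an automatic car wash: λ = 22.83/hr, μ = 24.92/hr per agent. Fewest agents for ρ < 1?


Stability requires cμ > λ ⇔ c > λ/μ.
λ/μ = 22.83/24.92 = 0.9161
Minimum integer c = ⌊0.9161⌋ + 1 = 1
Check: 1·24.92 = 24.92 > 22.83, while 0·24.92 = 0.00 ≤ 22.83

Final: 1 servers


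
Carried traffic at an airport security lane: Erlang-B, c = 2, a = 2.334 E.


B(2,2.334) = 0.449633 (Erlang-B)
Carried load = a(1 − B) = 2.334·(1 − 0.449633) = 2.334·0.550367 = 1.2846 E

Final: 1.2846 Erlangs


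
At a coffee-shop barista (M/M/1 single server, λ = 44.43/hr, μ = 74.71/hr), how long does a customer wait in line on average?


ρ = 44.43/74.71 = 0.5947
Wq = ρ/(μ−λ) = 0.5947/(74.71 − 44.43) = 0.5947/30.28 = 0.01964 hr

Final: 0.01964 hr


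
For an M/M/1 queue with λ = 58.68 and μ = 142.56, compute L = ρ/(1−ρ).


ρ = λ/μ = 58.68/142.56 = 0.4116
L = ρ/(1−ρ) = 0.4116/(1 − 0.4116) = 0.4116/0.5884 = 0.6996

Final: 0.6996


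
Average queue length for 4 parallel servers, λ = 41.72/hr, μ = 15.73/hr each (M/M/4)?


a = λ/μ = 2.6523; ρ = a/4 = 0.6631
P₀ = 0.060982
Lq = P₀·a^c·ρ / (c!·(1−ρ)²) = 0.060982·49.48372·0.6631/(24·0.11353)
= 0.73437

Final: 0.73437


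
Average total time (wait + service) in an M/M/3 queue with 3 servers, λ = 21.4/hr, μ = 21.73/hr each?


a = 0.9848; ρ = 0.3283; P₀ = 0.369450
Lq = P₀·a^c·ρ/(c!(1−ρ)²) = 0.04279
Wq = Lq/λ = 0.04279/21.4 = 0.001999 hr
W = Wq + 1/μ = 0.001999 + 0.04602 = 0.04802 hr

Final: 0.04802 hr


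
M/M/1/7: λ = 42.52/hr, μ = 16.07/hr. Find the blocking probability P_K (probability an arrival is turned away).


ρ = λ/μ = 42.52/16.07 = 2.6459
P_K = (1−ρ)ρ^K/(1−ρ^(K+1)) = (-1.6459·907.907604)/(1 − 2402.254595)
= -1494.346990/-2401.254595 = 0.622319

Final: 0.622319


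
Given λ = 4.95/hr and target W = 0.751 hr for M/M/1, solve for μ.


W = 1/(μ−λ) ⇒ μ − λ = 1/W = 1/0.751 = 1.3316
μ = λ + 1/W = 4.95 + 1.3316 = 6.2816 per hr

Final: 6.2816 /hr


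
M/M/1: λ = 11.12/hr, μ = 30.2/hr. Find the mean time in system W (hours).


W = 1/(μ−λ) = 1/(30.2 − 11.12) = 1/19.08 = 0.05241 hr

Final: 0.05241 hr


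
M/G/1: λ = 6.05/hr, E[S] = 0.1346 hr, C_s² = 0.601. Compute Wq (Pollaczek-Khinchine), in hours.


ρ = λ·E[S] = 6.05·0.1346 = 0.8143
E[S²] = E[S]²(1+C_s²) = 0.1346²·(1+0.601) = 0.029006
Wq = λ·E[S²]/(2(1−ρ)) = 6.05·0.029006/(2·0.1857) = 0.47257 hr

Final: 0.47257 hr


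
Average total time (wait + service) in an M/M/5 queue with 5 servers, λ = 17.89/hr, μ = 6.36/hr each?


a = 2.8129; ρ = 0.5626; P₀ = 0.057333
Lq = P₀·a^c·ρ/(c!(1−ρ)²) = 0.24738
Wq = Lq/λ = 0.24738/17.89 = 0.01383 hr
W = Wq + 1/μ = 0.01383 + 0.15723 = 0.17106 hr

Final: 0.17106 hr


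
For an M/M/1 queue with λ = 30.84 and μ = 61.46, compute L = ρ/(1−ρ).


ρ = λ/μ = 30.84/61.46 = 0.5018
L = ρ/(1−ρ) = 0.5018/(1 − 0.5018) = 0.5018/0.4982 = 1.0072

Final: 1.0072


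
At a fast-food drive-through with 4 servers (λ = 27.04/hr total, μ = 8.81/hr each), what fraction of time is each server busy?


ρ = λ/(cμ) = 27.04/(4·8.81) = 27.04/35.24 = 0.7673

Final: 0.7673


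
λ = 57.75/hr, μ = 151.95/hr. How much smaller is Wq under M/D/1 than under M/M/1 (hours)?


ρ = 57.75/151.95 = 0.3801
Wq(M/M/1) = ρ/(μ−λ) = 0.3801/94.20 = 0.004035 hr
Wq(M/D/1) = ρ/(2(μ−λ)) = 0.002017 hr
Savings = 0.004035 − 0.002017 = 0.002017 hr

Final: 0.002017 hr


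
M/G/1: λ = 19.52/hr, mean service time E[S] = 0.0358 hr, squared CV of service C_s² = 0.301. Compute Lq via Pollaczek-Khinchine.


ρ = λ·E[S] = 19.52·0.0358 = 0.6988
Lq = ρ²(1+C_s²)/(2(1−ρ)) = 0.4883·(1+0.301)/(2·0.3012)
= 0.4883·1.3010/0.6024 = 1.05473

Final: 1.05473


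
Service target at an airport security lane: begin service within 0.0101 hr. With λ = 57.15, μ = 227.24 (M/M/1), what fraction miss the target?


ρ = 57.15/227.24 = 0.2515
P(Wq > t) = ρ·e^{−(μ−λ)t} = 0.2515·e^{−1.7179}
= 0.2515·0.179441 = 0.045129

Final: 0.045129


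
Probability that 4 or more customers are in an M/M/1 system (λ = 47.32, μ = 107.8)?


ρ = 47.32/107.8 = 0.4390
P(N ≥ n) = ρ^n = 0.4390^4 = 0.037128

Final: 0.037128


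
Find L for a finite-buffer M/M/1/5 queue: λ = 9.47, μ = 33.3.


ρ = 9.47/33.3 = 0.2844
L = ρ[1 − (K+1)ρ^K + Kρ^(K+1)] / [(1−ρ)(1−ρ^(K+1))]
Numerator: 0.2844·(1 − 6·0.001860 + 5·0.0005290) = 0.281963
Denominator: (0.7156)·(0.999471) = 0.715237
L = 0.281963/0.715237 = 0.3942

Final: 0.3942


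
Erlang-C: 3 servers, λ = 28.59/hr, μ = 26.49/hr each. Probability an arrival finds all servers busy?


a = λ/μ = 1.0793; ρ = a/3 = 0.3598
P₀ = 0.334565 (from M/M/c formula)
C(c,a) = [a^c/(c!(1−ρ))]·P₀ = [1.25718/(6·0.6402)]·0.334565
= 0.32727·0.334565 = 0.109492

Final: 0.109492


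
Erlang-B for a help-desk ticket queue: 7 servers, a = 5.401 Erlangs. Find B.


B(c,a) = (a^c/c!) / Σ_{k=0}^{c} a^k/k!
a^7/7! = 26.600433
Σ terms (k=0..7): 1.00000 + 5.40100 + 14.58540 + 26.25858 + 35.45565 + 38.29919 + 34.47566 + 26.60043 = 182.075920
B = 26.600433/182.075920 = 0.146095

Final: 0.146095


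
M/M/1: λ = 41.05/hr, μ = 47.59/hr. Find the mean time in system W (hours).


W = 1/(μ−λ) = 1/(47.59 − 41.05) = 1/6.54 = 0.1529 hr

Final: 0.1529 hr


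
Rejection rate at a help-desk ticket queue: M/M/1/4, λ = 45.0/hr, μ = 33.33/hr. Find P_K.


ρ = λ/μ = 45.0/33.33 = 1.3501
P_K = (1−ρ)ρ^K/(1−ρ^(K+1)) = (-0.3501·3.322835)/(1 − 4.486276)
= -1.163441/-3.486276 = 0.333720

Final: 0.333720


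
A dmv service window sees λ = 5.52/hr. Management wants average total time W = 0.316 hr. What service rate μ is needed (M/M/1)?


W = 1/(μ−λ) ⇒ μ − λ = 1/W = 1/0.316 = 3.1646
μ = λ + 1/W = 5.52 + 3.1646 = 8.6846 per hr

Final: 8.6846 /hr


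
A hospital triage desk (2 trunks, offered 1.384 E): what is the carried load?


B(2,1.384) = 0.286597 (Erlang-B)
Carried load = a(1 − B) = 1.384·(1 − 0.286597) = 1.384·0.713403 = 0.9874 E

Final: 0.9874 Erlangs


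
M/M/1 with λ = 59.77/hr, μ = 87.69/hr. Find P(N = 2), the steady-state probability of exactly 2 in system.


ρ = 59.77/87.69 = 0.6816
P_n = (1−ρ)·ρ^n = (1 − 0.6816)·0.6816^2 = 0.3184·0.464586 = 0.147922

Final: 0.147922


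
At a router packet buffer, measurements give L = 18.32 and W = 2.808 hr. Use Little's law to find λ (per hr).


λ = L/W = 18.32/2.808 = 6.5242 /hr

Final: 6.5242 /hr


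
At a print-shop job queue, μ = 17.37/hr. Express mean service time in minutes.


Mean service time = 1/μ = 1/17.37 hour = 0.05757 hour
In minutes: 0.05757 × 60 = 3.4542 min

Final: 3.4542 min


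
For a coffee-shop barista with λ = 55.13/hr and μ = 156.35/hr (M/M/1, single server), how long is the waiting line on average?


ρ = 55.13/156.35 = 0.3526
Lq = ρ²/(1−ρ) = 0.1243/0.6474 = 0.1920

Final: 0.1920


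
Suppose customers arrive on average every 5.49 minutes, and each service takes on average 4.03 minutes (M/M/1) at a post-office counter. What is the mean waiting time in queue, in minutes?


λ = 60/5.49 = 10.9290 /hr
μ = 60/4.03 = 14.8883 /hr
ρ = λ/μ = 10.9290/14.8883 = 0.7341
Wq = ρ/(μ−λ) = 0.7341/(14.8883−10.9290) = 0.18540 hr
In minutes: 0.18540·60 = 11.124 min

Final: 11.124 min


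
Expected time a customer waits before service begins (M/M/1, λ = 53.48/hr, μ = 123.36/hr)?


ρ = 53.48/123.36 = 0.4335
Wq = ρ/(μ−λ) = 0.4335/(123.36 − 53.48) = 0.4335/69.88 = 0.006204 hr

Final: 0.006204 hr


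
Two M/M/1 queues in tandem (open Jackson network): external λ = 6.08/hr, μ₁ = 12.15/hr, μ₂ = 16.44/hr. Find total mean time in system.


Each node sees arrival rate λ = 6.08/hr (tandem ⇒ throughput preserved).
W₁ = 1/(μ₁−λ) = 1/(12.15−6.08) = 0.16474 hr
W₂ = 1/(μ₂−λ) = 1/(16.44−6.08) = 0.09653 hr
W_total = W₁ + W₂ = 0.16474 + 0.09653 = 0.26127 hr

Final: 0.26127 hr


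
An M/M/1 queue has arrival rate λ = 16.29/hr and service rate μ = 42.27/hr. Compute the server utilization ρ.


ρ = λ/μ = 16.29/42.27 = 0.3854

Final: 0.3854


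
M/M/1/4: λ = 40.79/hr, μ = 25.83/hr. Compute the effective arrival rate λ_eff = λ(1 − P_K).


ρ = 1.5792; P_K = (1−ρ)ρ^4/(1−ρ^5) = 0.408335
λ_eff = λ(1 − P_K) = 40.79·(1 − 0.408335) = 40.79·0.591665 = 24.1340 /hr

Final: 24.1340 /hr


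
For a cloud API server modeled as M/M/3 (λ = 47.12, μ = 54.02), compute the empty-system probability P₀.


a = λ/μ = 47.12/54.02 = 0.8723; ρ = a/c = 0.2908
Σ_{k=0}^{2} a^k/k! (terms k=0..2) = 1.00000 + 0.87227 + 0.38043 = 2.25270
Tail: a^3/(3!(1−ρ)) = 0.66367/(6·0.7092) = 0.15596
P₀ = 1/(2.25270 + 0.15596) = 1/2.40865 = 0.415170

Final: 0.415170


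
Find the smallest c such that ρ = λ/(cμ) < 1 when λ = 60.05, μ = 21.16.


Stability requires cμ > λ ⇔ c > λ/μ.
λ/μ = 60.05/21.16 = 2.8379
Minimum integer c = ⌊2.8379⌋ + 1 = 3
Check: 3·21.16 = 63.48 > 60.05, while 2·21.16 = 42.32 ≤ 60.05

Final: 3 servers


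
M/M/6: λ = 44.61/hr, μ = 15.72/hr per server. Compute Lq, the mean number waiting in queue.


a = λ/μ = 2.8378; ρ = a/6 = 0.4730
P₀ = 0.057853
Lq = P₀·a^c·ρ / (c!·(1−ρ)²) = 0.057853·522.24957·0.4730/(720·0.27777)
= 0.07145

Final: 0.07145


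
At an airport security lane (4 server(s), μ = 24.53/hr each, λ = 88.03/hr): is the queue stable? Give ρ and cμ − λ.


Total capacity cμ = 4·24.53 = 98.12/hr
ρ = λ/(cμ) = 88.03/98.12 = 0.8972
Stable ⇔ ρ < 1: YES
Spare capacity = cμ − λ = 98.12 − 88.03 = 10.09/hr

Final: ρ = 0.8972; stable; margin = 10.09/hr


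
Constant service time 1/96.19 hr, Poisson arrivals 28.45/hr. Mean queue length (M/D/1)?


ρ = 28.45/96.19 = 0.2958
M/D/1: Lq = ρ²/(2(1−ρ)) = 0.08748/(2·0.7042) = 0.06211

Final: 0.06211


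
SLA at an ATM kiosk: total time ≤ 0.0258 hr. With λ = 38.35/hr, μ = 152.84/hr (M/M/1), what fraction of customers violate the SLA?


W ~ Exponential(μ−λ) for M/M/1.
μ − λ = 152.84 − 38.35 = 114.4900
P(W > t) = e^{−(μ−λ)t} = e^{−2.9538} = 0.052139

Final: 0.052139


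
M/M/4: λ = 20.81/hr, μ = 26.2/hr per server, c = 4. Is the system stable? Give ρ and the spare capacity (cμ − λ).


Total capacity cμ = 4·26.2 = 104.80/hr
ρ = λ/(cμ) = 20.81/104.80 = 0.1986
Stable ⇔ ρ < 1: YES
Spare capacity = cμ − λ = 104.80 − 20.81 = 83.99/hr

Final: ρ = 0.1986; stable; margin = 83.99/hr


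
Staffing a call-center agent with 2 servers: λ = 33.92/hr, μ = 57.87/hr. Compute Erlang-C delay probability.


a = λ/μ = 0.5861; ρ = a/2 = 0.2931
P₀ = 0.546706 (from M/M/c formula)
C(c,a) = [a^c/(c!(1−ρ))]·P₀ = [0.34356/(2·0.7069)]·0.546706
= 0.24300·0.546706 = 0.132847

Final: 0.132847


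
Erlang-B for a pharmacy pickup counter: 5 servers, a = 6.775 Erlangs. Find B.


B(c,a) = (a^c/c!) / Σ_{k=0}^{c} a^k/k!
a^5/5! = 118.950221
Σ terms (k=0..5): 1.00000 + 6.77500 + 22.95031 + 51.82946 + 87.78614 + 118.95022 = 289.291129
B = 118.950221/289.291129 = 0.411178

Final: 0.411178


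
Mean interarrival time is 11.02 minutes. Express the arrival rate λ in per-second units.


λ = 1/(interarrival time) in consistent units.
1 second = 0.0166667 min, so λ = 0.0166667/11.02 = 0.001512 per second

Final: 0.001512 /sec


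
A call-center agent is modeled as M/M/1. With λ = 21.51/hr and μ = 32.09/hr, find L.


ρ = λ/μ = 21.51/32.09 = 0.6703
L = ρ/(1−ρ) = 0.6703/(1 − 0.6703) = 0.6703/0.3297 = 2.0331

Final: 2.0331


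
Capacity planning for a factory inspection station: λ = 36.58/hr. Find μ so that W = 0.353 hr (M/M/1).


W = 1/(μ−λ) ⇒ μ − λ = 1/W = 1/0.353 = 2.8329
μ = λ + 1/W = 36.58 + 2.8329 = 39.4129 per hr

Final: 39.4129 /hr


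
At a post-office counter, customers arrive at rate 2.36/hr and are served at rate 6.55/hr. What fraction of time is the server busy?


ρ = λ/μ = 2.36/6.55 = 0.3603

Final: 0.3603


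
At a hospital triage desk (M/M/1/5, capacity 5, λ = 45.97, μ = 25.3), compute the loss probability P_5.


ρ = λ/μ = 45.97/25.3 = 1.8170
P_K = (1−ρ)ρ^K/(1−ρ^(K+1)) = (-0.8170·19.804775)/(1 − 35.985198)
= -16.180423/-34.985198 = 0.462493

Final: 0.462493


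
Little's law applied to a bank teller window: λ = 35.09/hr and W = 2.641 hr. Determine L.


L = λW = 35.09·2.641 = 92.6727

Final: 92.6727


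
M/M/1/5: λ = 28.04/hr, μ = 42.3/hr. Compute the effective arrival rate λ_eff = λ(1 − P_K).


ρ = 0.6629; P_K = (1−ρ)ρ^5/(1−ρ^6) = 0.047149
λ_eff = λ(1 − P_K) = 28.04·(1 − 0.047149) = 28.04·0.952851 = 26.7179 /hr

Final: 26.7179 /hr


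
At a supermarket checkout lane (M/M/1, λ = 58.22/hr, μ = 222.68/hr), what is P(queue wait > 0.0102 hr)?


ρ = 58.22/222.68 = 0.2615
P(Wq > t) = ρ·e^{−(μ−λ)t} = 0.2615·e^{−1.6775}
= 0.2615·0.186842 = 0.048850

Final: 0.048850


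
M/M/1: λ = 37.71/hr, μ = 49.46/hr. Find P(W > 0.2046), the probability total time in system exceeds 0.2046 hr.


W ~ Exponential(μ−λ) for M/M/1.
μ − λ = 49.46 − 37.71 = 11.7500
P(W > t) = e^{−(μ−λ)t} = e^{−2.4041} = 0.090351

Final: 0.090351


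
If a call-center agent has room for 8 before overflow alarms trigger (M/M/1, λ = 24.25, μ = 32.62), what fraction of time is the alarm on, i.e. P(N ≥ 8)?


ρ = 24.25/32.62 = 0.7434
P(N ≥ n) = ρ^n = 0.7434^8 = 0.093287

Final: 0.093287


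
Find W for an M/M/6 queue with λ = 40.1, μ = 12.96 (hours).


a = 3.0941; ρ = 0.5157; P₀ = 0.044412
Lq = P₀·a^c·ρ/(c!(1−ρ)²) = 0.11900
Wq = Lq/λ = 0.11900/40.1 = 0.002968 hr
W = Wq + 1/μ = 0.002968 + 0.07716 = 0.08013 hr

Final: 0.08013 hr


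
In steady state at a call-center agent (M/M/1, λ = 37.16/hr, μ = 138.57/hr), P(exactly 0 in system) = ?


ρ = 37.16/138.57 = 0.2682
P_n = (1−ρ)·ρ^n = (1 − 0.2682)·0.2682^0 = 0.7318·1.000000 = 0.731832

Final: 0.731832


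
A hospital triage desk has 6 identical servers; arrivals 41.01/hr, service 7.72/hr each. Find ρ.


ρ = λ/(cμ) = 41.01/(6·7.72) = 41.01/46.32 = 0.8854

Final: 0.8854


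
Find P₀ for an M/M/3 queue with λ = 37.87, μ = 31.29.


a = λ/μ = 37.87/31.29 = 1.2103; ρ = a/c = 0.4034
Σ_{k=0}^{2} a^k/k! (terms k=0..2) = 1.00000 + 1.21029 + 0.73240 = 2.94269
Tail: a^3/(3!(1−ρ)) = 1.77284/(6·0.5966) = 0.49529
P₀ = 1/(2.94269 + 0.49529) = 1/3.43798 = 0.290869

Final: 0.290869


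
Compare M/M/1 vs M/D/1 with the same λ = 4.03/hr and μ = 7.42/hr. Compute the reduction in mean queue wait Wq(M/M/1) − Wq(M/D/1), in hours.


ρ = 4.03/7.42 = 0.5431
Wq(M/M/1) = ρ/(μ−λ) = 0.5431/3.39 = 0.16021 hr
Wq(M/D/1) = ρ/(2(μ−λ)) = 0.08011 hr
Savings = 0.16021 − 0.08011 = 0.08011 hr

Final: 0.08011 hr


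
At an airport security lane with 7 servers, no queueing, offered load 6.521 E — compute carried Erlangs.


B(7,6.521) = 0.218708 (Erlang-B)
Carried load = a(1 − B) = 6.521·(1 − 0.218708) = 6.521·0.781292 = 5.0948 E

Final: 5.0948 Erlangs


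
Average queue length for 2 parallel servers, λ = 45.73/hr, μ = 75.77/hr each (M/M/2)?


a = λ/μ = 0.6035; ρ = a/2 = 0.3018
P₀ = 0.536371
Lq = P₀·a^c·ρ / (c!·(1−ρ)²) = 0.536371·0.36426·0.3018/(2·0.48753)
= 0.06047

Final: 0.06047


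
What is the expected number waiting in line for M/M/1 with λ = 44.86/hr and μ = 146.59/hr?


ρ = 44.86/146.59 = 0.3060
Lq = ρ²/(1−ρ) = 0.09365/0.6940 = 0.1349

Final: 0.1349


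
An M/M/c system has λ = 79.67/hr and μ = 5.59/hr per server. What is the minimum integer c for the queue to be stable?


Stability requires cμ > λ ⇔ c > λ/μ.
λ/μ = 79.67/5.59 = 14.2522
Minimum integer c = ⌊14.2522⌋ + 1 = 15
Check: 15·5.59 = 83.85 > 79.67, while 14·5.59 = 78.26 ≤ 79.67

Final: 15 servers


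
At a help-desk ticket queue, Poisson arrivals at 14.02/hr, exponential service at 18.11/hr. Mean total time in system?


W = 1/(μ−λ) = 1/(18.11 − 14.02) = 1/4.09 = 0.2445 hr

Final: 0.2445 hr


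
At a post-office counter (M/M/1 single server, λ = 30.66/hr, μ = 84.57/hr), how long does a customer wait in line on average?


ρ = 30.66/84.57 = 0.3625
Wq = ρ/(μ−λ) = 0.3625/(84.57 − 30.66) = 0.3625/53.91 = 0.006725 hr

Final: 0.006725 hr


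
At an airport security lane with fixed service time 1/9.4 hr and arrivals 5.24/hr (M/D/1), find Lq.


ρ = 5.24/9.4 = 0.5574
M/D/1: Lq = ρ²/(2(1−ρ)) = 0.3107/(2·0.4426) = 0.35108

Final: 0.35108


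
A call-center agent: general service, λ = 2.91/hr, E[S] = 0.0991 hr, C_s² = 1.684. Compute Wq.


ρ = λ·E[S] = 2.91·0.0991 = 0.2884
E[S²] = E[S]²(1+C_s²) = 0.0991²·(1+1.684) = 0.026359
Wq = λ·E[S²]/(2(1−ρ)) = 2.91·0.026359/(2·0.7116) = 0.05389 hr

Final: 0.05389 hr


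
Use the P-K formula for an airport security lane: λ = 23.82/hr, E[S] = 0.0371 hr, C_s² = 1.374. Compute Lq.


ρ = λ·E[S] = 23.82·0.0371 = 0.8837
Lq = ρ²(1+C_s²)/(2(1−ρ)) = 0.7810·(1+1.374)/(2·0.1163)
= 0.7810·2.3740/0.2326 = 7.97232

Final: 7.97232


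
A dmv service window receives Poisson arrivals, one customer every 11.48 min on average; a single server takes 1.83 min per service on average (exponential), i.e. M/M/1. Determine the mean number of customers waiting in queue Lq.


λ = 60/11.48 = 5.2265 /hr
μ = 60/1.83 = 32.7869 /hr
ρ = λ/μ = 5.2265/32.7869 = 0.1594
Lq = ρ²/(1−ρ) = 0.02541/0.8406 = 0.03023

Final: 0.03023


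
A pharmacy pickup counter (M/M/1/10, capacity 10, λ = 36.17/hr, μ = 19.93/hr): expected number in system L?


ρ = 36.17/19.93 = 1.8149
L = ρ[1 − (K+1)ρ^K + Kρ^(K+1)] / [(1−ρ)(1−ρ^(K+1))]
Numerator: 1.8149·(1 − 11·387.625287 + 10·703.482520) = 5030.673589
Denominator: (-0.8149)·(-702.482520) = 572.419274
L = 5030.673589/572.419274 = 8.7884

Final: 8.7884


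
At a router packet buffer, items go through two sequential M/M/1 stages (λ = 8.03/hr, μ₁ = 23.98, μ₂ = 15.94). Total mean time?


Each node sees arrival rate λ = 8.03/hr (tandem ⇒ throughput preserved).
W₁ = 1/(μ₁−λ) = 1/(23.98−8.03) = 0.06270 hr
W₂ = 1/(μ₂−λ) = 1/(15.94−8.03) = 0.12642 hr
W_total = W₁ + W₂ = 0.06270 + 0.12642 = 0.18912 hr

Final: 0.18912 hr


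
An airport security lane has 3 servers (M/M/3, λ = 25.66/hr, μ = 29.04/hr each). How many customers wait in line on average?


a = λ/μ = 0.8836; ρ = a/3 = 0.2945
P₀ = 0.410344
Lq = P₀·a^c·ρ / (c!·(1−ρ)²) = 0.410344·0.68989·0.2945/(6·0.49768)
= 0.02792

Final: 0.02792


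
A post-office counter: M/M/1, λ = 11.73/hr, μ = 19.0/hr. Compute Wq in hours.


ρ = 11.73/19.0 = 0.6174
Wq = ρ/(μ−λ) = 0.6174/(19.0 − 11.73) = 0.6174/7.27 = 0.08492 hr

Final: 0.08492 hr


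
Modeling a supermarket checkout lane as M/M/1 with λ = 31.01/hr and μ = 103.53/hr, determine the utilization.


ρ = λ/μ = 31.01/103.53 = 0.2995

Final: 0.2995


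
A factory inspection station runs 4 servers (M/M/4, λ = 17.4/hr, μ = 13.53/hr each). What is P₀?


a = λ/μ = 17.4/13.53 = 1.2860; ρ = a/c = 0.3215
Σ_{k=0}^{3} a^k/k! (terms k=0..3) = 1.00000 + 1.28603 + 0.82694 + 0.35449 = 3.46746
Tail: a^4/(4!(1−ρ)) = 2.73531/(24·0.6785) = 0.16798
P₀ = 1/(3.46746 + 0.16798) = 1/3.63544 = 0.275070

Final: 0.275070


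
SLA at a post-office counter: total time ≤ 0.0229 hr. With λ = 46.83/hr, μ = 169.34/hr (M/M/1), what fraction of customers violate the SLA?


W ~ Exponential(μ−λ) for M/M/1.
μ − λ = 169.34 − 46.83 = 122.5100
P(W > t) = e^{−(μ−λ)t} = e^{−2.8055} = 0.060478

Final: 0.060478


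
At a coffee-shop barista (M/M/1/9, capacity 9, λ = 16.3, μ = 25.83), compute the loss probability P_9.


ρ = λ/μ = 16.3/25.83 = 0.6310
P_K = (1−ρ)ρ^K/(1−ρ^(K+1)) = (0.3690·0.015870)/(1 − 0.010015)
= 0.005855/0.989985 = 0.005914

Final: 0.005914


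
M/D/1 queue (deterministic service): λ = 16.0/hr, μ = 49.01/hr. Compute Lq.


ρ = 16.0/49.01 = 0.3265
M/D/1: Lq = ρ²/(2(1−ρ)) = 0.1066/(2·0.6735) = 0.07912

Final: 0.07912


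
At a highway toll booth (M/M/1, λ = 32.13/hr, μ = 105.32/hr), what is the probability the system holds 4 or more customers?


ρ = 32.13/105.32 = 0.3051
P(N ≥ n) = ρ^n = 0.3051^4 = 0.008662

Final: 0.008662


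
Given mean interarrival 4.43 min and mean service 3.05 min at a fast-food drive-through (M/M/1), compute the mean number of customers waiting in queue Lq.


λ = 60/4.43 = 13.5440 /hr
μ = 60/3.05 = 19.6721 /hr
ρ = λ/μ = 13.5440/19.6721 = 0.6885
Lq = ρ²/(1−ρ) = 0.4740/0.3115 = 1.5217

Final: 1.5217


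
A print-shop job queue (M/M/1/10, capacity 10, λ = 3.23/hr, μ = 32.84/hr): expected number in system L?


ρ = 3.23/32.84 = 0.09836
L = ρ[1 − (K+1)ρ^K + Kρ^(K+1)] / [(1−ρ)(1−ρ^(K+1))]
Numerator: 0.09836·(1 − 11·8.472e-11 + 10·8.333e-12) = 0.098356
Denominator: (0.9016)·(1.000000) = 0.901644
L = 0.098356/0.901644 = 0.1091

Final: 0.1091


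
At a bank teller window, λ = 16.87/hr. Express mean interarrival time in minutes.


Mean interarrival time = 1/λ = 1/16.87 hour = 0.05928 hour
In minutes: 0.05928 × 60 = 3.5566 min

Final: 3.5566 min


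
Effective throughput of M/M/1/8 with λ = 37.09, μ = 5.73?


ρ = 6.4729; P_K = (1−ρ)ρ^8/(1−ρ^9) = 0.845511
λ_eff = λ(1 − P_K) = 37.09·(1 − 0.845511) = 37.09·0.154489 = 5.7300 /hr

Final: 5.7300 /hr


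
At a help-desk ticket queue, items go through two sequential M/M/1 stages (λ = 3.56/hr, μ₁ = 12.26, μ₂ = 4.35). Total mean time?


Each node sees arrival rate λ = 3.56/hr (tandem ⇒ throughput preserved).
W₁ = 1/(μ₁−λ) = 1/(12.26−3.56) = 0.11494 hr
W₂ = 1/(μ₂−λ) = 1/(4.35−3.56) = 1.26582 hr
W_total = W₁ + W₂ = 0.11494 + 1.26582 = 1.38077 hr

Final: 1.38077 hr


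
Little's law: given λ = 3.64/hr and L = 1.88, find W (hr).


W = L/λ = 1.88/3.64 = 0.5165 hr

Final: 0.5165 hr


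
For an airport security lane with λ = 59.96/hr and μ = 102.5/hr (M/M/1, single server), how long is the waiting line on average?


ρ = 59.96/102.5 = 0.5850
Lq = ρ²/(1−ρ) = 0.3422/0.4150 = 0.8245

Final: 0.8245
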